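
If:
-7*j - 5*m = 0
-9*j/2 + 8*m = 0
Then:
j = 0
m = 0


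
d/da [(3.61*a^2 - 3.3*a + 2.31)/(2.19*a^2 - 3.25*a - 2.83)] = (-4.5055*a^2 - 30.5504*a + 16.8465)/(4.7961*a^4 - 14.235*a^3 - 1.8329*a^2 + 18.395*a + 8.0089)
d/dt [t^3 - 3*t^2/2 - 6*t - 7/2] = 3*t^2 - 3*t - 6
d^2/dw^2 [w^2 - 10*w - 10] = 2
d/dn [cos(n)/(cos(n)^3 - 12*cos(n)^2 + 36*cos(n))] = 2*sin(n)/(cos(n) - 6)^3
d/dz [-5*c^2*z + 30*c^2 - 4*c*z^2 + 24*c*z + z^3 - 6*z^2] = -5*c^2 - 8*c*z + 24*c + 3*z^2 - 12*z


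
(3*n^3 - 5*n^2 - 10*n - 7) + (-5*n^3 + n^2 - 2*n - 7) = -2*n^3 - 4*n^2 - 12*n - 14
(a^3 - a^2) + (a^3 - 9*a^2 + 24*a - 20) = 2*a^3 - 10*a^2 + 24*a - 20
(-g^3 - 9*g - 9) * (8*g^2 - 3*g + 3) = -8*g^5 + 3*g^4 - 75*g^3 - 45*g^2 - 27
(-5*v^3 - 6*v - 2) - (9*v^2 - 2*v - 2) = -5*v^3 - 9*v^2 - 4*v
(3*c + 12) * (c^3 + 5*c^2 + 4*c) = 3*c^4 + 27*c^3 + 72*c^2 + 48*c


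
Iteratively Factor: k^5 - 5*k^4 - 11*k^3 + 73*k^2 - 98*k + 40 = (k - 1)*(k^4 - 4*k^3 - 15*k^2 + 58*k - 40) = (k - 2)*(k - 1)*(k^3 - 2*k^2 - 19*k + 20) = (k - 2)*(k - 1)*(k + 4)*(k^2 - 6*k + 5) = (k - 2)*(k - 1)^2*(k + 4)*(k - 5)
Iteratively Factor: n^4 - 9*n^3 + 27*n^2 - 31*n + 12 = (n - 1)*(n^3 - 8*n^2 + 19*n - 12) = (n - 4)*(n - 1)*(n^2 - 4*n + 3) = (n - 4)*(n - 3)*(n - 1)*(n - 1)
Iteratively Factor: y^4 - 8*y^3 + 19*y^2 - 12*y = (y)*(y^3 - 8*y^2 + 19*y - 12) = y*(y - 1)*(y^2 - 7*y + 12) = y*(y - 4)*(y - 1)*(y - 3)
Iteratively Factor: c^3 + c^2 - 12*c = (c + 4)*(c^2 - 3*c) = c*(c + 4)*(c - 3)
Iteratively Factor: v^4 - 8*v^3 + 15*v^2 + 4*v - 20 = (v - 5)*(v^3 - 3*v^2 + 4) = (v - 5)*(v - 2)*(v^2 - v - 2) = (v - 5)*(v - 2)*(v + 1)*(v - 2)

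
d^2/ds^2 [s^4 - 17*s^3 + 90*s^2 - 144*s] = 12*s^2 - 102*s + 180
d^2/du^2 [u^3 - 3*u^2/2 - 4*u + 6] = 6*u - 3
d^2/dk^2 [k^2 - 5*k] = 2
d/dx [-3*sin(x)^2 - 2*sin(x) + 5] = -2*(3*sin(x) + 1)*cos(x)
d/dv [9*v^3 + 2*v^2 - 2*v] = 27*v^2 + 4*v - 2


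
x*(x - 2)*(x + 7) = x^3 + 5*x^2 - 14*x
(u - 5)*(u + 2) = u^2 - 3*u - 10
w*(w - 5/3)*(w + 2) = w^3 + w^2/3 - 10*w/3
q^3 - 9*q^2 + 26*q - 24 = (q - 4)*(q - 3)*(q - 2)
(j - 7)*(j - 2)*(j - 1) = j^3 - 10*j^2 + 23*j - 14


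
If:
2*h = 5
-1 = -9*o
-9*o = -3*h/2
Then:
No Solution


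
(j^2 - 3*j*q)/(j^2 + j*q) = (j - 3*q)/(j + q)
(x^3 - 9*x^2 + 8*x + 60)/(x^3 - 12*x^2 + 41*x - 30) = (x + 2)/(x - 1)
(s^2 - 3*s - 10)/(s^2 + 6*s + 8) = (s - 5)/(s + 4)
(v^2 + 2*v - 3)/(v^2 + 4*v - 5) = (v + 3)/(v + 5)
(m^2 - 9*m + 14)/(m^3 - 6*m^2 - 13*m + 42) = 1/(m + 3)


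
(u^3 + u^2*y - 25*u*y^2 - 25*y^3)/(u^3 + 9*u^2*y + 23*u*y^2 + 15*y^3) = (u - 5*y)/(u + 3*y)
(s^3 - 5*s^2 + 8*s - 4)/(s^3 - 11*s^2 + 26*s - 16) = (s - 2)/(s - 8)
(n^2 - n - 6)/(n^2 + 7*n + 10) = (n - 3)/(n + 5)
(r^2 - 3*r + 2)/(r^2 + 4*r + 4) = (r^2 - 3*r + 2)/(r^2 + 4*r + 4)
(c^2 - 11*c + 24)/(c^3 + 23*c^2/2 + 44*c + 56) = 2*(c^2 - 11*c + 24)/(2*c^3 + 23*c^2 + 88*c + 112)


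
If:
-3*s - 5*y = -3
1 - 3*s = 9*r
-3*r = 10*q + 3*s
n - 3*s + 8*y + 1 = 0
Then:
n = 2 - 13*y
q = y/3 - 7/30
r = 5*y/9 - 2/9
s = 1 - 5*y/3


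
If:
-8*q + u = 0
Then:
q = u/8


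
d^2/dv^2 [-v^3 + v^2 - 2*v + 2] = 2 - 6*v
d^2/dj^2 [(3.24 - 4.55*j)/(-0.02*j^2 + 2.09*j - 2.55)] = ((19.1486 - 0.546*j)*(0.02*j^2 - 2.09*j + 2.55) + (0.04*j - 2.09)*(0.08*j - 4.18)*(4.55*j - 3.24))/(0.02*j^2 - 2.09*j + 2.55)^3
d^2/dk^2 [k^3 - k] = 6*k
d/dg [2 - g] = -1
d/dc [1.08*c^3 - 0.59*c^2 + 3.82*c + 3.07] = 3.24*c^2 - 1.18*c + 3.82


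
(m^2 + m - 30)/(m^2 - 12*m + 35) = (m + 6)/(m - 7)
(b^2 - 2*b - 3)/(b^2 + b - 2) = (b^2 - 2*b - 3)/(b^2 + b - 2)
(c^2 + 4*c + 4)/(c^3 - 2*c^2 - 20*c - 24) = 1/(c - 6)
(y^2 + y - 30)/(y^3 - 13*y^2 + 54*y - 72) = (y^2 + y - 30)/(y^3 - 13*y^2 + 54*y - 72)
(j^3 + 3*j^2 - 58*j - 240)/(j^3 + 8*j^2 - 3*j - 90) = (j - 8)/(j - 3)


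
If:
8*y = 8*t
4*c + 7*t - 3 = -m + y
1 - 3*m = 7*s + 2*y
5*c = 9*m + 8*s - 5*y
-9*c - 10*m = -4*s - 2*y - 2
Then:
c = -130/933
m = 341/933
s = -464/2799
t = 1489/2799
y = 1489/2799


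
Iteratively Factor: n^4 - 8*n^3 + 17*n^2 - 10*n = (n)*(n^3 - 8*n^2 + 17*n - 10) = n*(n - 2)*(n^2 - 6*n + 5) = n*(n - 5)*(n - 2)*(n - 1)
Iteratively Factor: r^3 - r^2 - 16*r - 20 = (r + 2)*(r^2 - 3*r - 10) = (r + 2)^2*(r - 5)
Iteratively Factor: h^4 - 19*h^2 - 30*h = (h)*(h^3 - 19*h - 30) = h*(h + 3)*(h^2 - 3*h - 10) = h*(h + 2)*(h + 3)*(h - 5)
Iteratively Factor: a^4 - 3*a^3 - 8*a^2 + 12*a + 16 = (a + 2)*(a^3 - 5*a^2 + 2*a + 8) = (a - 4)*(a + 2)*(a^2 - a - 2) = (a - 4)*(a + 1)*(a + 2)*(a - 2)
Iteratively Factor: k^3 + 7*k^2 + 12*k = (k + 4)*(k^2 + 3*k) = k*(k + 4)*(k + 3)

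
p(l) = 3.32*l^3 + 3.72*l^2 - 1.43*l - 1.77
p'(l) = 9.96*l^2 + 7.44*l - 1.43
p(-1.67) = -4.47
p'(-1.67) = 13.92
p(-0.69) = -0.10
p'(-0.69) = -1.82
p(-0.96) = 0.09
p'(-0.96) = 0.61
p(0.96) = 3.22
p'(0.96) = 14.89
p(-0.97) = 0.09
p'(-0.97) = 0.72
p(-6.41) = -714.16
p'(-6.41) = 360.12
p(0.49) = -1.19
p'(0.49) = 4.61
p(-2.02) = -11.07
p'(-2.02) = 24.18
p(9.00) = 2706.96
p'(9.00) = 872.29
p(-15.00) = -10348.32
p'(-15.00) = 2127.97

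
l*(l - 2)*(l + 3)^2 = l^4 + 4*l^3 - 3*l^2 - 18*l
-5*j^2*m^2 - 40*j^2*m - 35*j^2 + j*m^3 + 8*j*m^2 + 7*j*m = (-5*j + m)*(m + 7)*(j*m + j)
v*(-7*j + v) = -7*j*v + v^2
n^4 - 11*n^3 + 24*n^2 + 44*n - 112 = (n - 7)*(n - 4)*(n - 2)*(n + 2)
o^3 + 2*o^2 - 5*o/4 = o*(o - 1/2)*(o + 5/2)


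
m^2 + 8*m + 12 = (m + 2)*(m + 6)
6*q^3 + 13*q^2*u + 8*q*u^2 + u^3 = (q + u)^2*(6*q + u)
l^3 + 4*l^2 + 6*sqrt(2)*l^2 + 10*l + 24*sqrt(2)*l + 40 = (l + 4)*(l + sqrt(2))*(l + 5*sqrt(2))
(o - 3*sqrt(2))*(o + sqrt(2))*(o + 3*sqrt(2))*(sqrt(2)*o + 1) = sqrt(2)*o^4 + 3*o^3 - 17*sqrt(2)*o^2 - 54*o - 18*sqrt(2)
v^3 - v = v*(v - 1)*(v + 1)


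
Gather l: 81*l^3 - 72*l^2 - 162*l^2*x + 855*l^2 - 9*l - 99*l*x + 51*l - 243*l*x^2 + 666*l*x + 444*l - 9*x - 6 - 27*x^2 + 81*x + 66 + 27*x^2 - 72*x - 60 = 81*l^3 + l^2*(783 - 162*x) + l*(-243*x^2 + 567*x + 486)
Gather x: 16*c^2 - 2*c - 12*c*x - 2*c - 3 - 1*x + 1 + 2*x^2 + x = 16*c^2 - 12*c*x - 4*c + 2*x^2 - 2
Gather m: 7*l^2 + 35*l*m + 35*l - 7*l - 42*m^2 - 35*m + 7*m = 7*l^2 + 28*l - 42*m^2 + m*(35*l - 28)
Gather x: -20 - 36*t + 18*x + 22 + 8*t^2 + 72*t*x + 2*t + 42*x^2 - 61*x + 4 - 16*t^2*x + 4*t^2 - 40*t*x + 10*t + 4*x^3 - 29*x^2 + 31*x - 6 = 12*t^2 - 24*t + 4*x^3 + 13*x^2 + x*(-16*t^2 + 32*t - 12)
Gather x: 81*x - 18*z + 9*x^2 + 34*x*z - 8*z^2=9*x^2 + x*(34*z + 81) - 8*z^2 - 18*z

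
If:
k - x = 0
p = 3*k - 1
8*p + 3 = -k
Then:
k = 1/5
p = -2/5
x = 1/5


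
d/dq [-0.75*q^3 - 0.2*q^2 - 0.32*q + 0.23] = -2.25*q^2 - 0.4*q - 0.32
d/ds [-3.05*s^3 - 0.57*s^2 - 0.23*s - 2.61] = -9.15*s^2 - 1.14*s - 0.23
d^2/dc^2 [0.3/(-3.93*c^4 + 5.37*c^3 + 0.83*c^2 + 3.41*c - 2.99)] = ((14.148*c^2 - 9.666*c - 0.498)*(-3.93*c^4 + 5.37*c^3 + 0.83*c^2 + 3.41*c - 2.99) + 0.3*(-31.44*c^3 + 32.22*c^2 + 3.32*c + 6.82)*(-15.72*c^3 + 16.11*c^2 + 1.66*c + 3.41))/(-3.93*c^4 + 5.37*c^3 + 0.83*c^2 + 3.41*c - 2.99)^3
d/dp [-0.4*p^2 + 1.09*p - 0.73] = 1.09 - 0.8*p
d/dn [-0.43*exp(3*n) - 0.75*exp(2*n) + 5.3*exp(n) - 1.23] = (-1.29*exp(2*n) - 1.5*exp(n) + 5.3)*exp(n)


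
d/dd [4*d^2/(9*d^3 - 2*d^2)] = -36/(9*d - 2)^2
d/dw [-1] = 0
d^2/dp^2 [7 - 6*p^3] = -36*p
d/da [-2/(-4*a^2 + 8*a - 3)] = 16*(1 - a)/(4*a^2 - 8*a + 3)^2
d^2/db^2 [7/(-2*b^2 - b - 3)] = 14*(4*b^2 + 2*b - (4*b + 1)^2 + 6)/(2*b^2 + b + 3)^3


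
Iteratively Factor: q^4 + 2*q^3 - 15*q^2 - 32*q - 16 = (q - 4)*(q^3 + 6*q^2 + 9*q + 4) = (q - 4)*(q + 1)*(q^2 + 5*q + 4) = (q - 4)*(q + 1)*(q + 4)*(q + 1)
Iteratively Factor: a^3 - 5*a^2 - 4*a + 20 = (a - 2)*(a^2 - 3*a - 10) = (a - 5)*(a - 2)*(a + 2)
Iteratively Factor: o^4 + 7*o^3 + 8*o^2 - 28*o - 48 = (o - 2)*(o^3 + 9*o^2 + 26*o + 24) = (o - 2)*(o + 4)*(o^2 + 5*o + 6) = (o - 2)*(o + 3)*(o + 4)*(o + 2)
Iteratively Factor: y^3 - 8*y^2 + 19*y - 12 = (y - 4)*(y^2 - 4*y + 3) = (y - 4)*(y - 1)*(y - 3)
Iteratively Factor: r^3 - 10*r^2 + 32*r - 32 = (r - 2)*(r^2 - 8*r + 16) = (r - 4)*(r - 2)*(r - 4)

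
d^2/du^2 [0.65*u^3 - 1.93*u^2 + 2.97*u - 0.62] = 3.9*u - 3.86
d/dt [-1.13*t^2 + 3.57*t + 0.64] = 3.57 - 2.26*t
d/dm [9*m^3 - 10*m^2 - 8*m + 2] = 27*m^2 - 20*m - 8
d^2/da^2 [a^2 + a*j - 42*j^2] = 2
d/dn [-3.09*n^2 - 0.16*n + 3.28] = -6.18*n - 0.16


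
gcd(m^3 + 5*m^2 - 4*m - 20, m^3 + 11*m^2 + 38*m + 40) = m^2 + 7*m + 10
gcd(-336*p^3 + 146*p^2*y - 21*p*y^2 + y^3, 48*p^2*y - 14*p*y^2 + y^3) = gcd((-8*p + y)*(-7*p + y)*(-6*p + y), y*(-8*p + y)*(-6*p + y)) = 48*p^2 - 14*p*y + y^2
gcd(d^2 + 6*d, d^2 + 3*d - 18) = d + 6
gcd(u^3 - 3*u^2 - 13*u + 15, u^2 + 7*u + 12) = u + 3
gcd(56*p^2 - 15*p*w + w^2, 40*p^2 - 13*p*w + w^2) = 8*p - w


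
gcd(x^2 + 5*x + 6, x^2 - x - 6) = x + 2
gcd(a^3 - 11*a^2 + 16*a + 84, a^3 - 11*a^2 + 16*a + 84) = a^3 - 11*a^2 + 16*a + 84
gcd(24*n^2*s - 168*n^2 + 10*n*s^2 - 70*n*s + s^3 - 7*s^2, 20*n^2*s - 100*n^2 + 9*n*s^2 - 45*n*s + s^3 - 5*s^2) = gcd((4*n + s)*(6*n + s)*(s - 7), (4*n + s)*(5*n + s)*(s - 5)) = 4*n + s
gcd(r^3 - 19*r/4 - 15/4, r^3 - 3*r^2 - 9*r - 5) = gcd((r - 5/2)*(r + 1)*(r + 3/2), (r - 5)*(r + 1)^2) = r + 1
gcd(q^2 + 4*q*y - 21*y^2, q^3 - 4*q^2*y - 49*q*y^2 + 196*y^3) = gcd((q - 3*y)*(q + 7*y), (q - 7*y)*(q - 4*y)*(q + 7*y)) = q + 7*y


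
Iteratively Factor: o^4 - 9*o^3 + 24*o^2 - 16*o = (o - 1)*(o^3 - 8*o^2 + 16*o) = o*(o - 1)*(o^2 - 8*o + 16) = o*(o - 4)*(o - 1)*(o - 4)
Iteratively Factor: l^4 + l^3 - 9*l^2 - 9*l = (l + 3)*(l^3 - 2*l^2 - 3*l) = (l + 1)*(l + 3)*(l^2 - 3*l) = (l - 3)*(l + 1)*(l + 3)*(l)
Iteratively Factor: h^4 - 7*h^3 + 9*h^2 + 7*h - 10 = (h + 1)*(h^3 - 8*h^2 + 17*h - 10) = (h - 1)*(h + 1)*(h^2 - 7*h + 10) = (h - 2)*(h - 1)*(h + 1)*(h - 5)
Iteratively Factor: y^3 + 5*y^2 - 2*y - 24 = (y + 4)*(y^2 + y - 6) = (y - 2)*(y + 4)*(y + 3)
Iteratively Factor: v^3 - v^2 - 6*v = (v + 2)*(v^2 - 3*v) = (v - 3)*(v + 2)*(v)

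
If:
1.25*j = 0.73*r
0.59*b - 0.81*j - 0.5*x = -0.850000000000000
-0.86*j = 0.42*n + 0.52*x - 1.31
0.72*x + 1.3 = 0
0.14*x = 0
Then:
No Solution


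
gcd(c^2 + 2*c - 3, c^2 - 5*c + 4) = c - 1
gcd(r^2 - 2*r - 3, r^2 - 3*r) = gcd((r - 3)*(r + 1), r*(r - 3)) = r - 3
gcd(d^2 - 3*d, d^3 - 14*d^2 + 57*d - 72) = d - 3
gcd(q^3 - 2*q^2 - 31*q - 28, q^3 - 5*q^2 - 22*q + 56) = q^2 - 3*q - 28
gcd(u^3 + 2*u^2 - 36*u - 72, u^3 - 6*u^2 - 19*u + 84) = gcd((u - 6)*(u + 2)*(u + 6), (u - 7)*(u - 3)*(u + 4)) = 1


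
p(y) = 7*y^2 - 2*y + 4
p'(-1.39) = -21.46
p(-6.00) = 268.00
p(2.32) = 37.04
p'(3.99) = 53.86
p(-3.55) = 99.32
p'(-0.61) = -10.54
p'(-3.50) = -51.00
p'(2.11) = 27.54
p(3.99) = 107.46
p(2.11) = 30.94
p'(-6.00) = -86.00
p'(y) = 14*y - 2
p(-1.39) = 20.30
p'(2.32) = 30.48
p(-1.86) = 31.94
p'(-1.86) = -28.04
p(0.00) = 4.00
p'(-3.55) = -51.70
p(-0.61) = 7.82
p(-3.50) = 96.75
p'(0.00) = -2.00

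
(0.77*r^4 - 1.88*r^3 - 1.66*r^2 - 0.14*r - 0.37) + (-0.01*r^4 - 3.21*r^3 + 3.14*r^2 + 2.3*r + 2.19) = 0.76*r^4 - 5.09*r^3 + 1.48*r^2 + 2.16*r + 1.82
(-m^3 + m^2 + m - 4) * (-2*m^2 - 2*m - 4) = 2*m^5 + 2*m^2 + 4*m + 16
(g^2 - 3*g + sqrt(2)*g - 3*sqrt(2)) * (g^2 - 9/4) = g^4 - 3*g^3 + sqrt(2)*g^3 - 3*sqrt(2)*g^2 - 9*g^2/4 - 9*sqrt(2)*g/4 + 27*g/4 + 27*sqrt(2)/4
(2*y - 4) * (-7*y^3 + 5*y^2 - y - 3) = -14*y^4 + 38*y^3 - 22*y^2 - 2*y + 12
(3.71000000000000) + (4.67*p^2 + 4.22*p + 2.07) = 4.67*p^2 + 4.22*p + 5.78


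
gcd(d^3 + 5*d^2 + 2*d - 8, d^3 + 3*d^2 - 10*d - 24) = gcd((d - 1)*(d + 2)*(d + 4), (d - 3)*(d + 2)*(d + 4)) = d^2 + 6*d + 8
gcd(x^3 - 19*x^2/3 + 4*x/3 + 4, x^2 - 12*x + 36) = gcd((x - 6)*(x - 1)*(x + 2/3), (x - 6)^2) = x - 6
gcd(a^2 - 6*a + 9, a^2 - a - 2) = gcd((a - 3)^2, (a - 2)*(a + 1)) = 1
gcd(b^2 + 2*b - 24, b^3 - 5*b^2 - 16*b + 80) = b - 4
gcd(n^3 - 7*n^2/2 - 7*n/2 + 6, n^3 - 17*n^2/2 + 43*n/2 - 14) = n^2 - 5*n + 4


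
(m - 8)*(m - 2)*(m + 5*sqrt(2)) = m^3 - 10*m^2 + 5*sqrt(2)*m^2 - 50*sqrt(2)*m + 16*m + 80*sqrt(2)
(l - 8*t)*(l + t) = l^2 - 7*l*t - 8*t^2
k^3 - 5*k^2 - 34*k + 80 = (k - 8)*(k - 2)*(k + 5)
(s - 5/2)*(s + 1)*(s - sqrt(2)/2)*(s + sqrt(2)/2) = s^4 - 3*s^3/2 - 3*s^2 + 3*s/4 + 5/4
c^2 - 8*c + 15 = (c - 5)*(c - 3)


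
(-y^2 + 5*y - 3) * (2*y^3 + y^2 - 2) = -2*y^5 + 9*y^4 - y^3 - y^2 - 10*y + 6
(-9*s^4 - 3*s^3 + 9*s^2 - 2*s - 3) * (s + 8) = -9*s^5 - 75*s^4 - 15*s^3 + 70*s^2 - 19*s - 24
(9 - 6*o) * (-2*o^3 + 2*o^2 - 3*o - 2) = 12*o^4 - 30*o^3 + 36*o^2 - 15*o - 18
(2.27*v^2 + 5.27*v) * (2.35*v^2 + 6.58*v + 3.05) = 5.3345*v^4 + 27.3211*v^3 + 41.6001*v^2 + 16.0735*v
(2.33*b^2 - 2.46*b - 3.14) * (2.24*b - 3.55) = 5.2192*b^3 - 13.7819*b^2 + 1.6994*b + 11.147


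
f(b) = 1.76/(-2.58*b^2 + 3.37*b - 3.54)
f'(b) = 1.76*(5.16*b - 3.37)/(-2.58*b^2 + 3.37*b - 3.54)^2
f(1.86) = -0.28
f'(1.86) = 0.29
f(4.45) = -0.04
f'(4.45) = 0.02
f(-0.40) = -0.33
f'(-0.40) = -0.34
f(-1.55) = -0.12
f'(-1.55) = -0.09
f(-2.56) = -0.06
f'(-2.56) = -0.03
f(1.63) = -0.36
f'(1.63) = 0.37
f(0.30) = -0.64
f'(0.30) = -0.42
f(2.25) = -0.20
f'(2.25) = 0.18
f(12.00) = -0.01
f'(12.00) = 0.00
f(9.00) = -0.01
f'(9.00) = 0.00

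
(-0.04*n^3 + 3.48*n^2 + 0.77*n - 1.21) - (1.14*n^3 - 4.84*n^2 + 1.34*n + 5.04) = -1.18*n^3 + 8.32*n^2 - 0.57*n - 6.25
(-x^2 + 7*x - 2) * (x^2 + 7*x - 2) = -x^4 + 49*x^2 - 28*x + 4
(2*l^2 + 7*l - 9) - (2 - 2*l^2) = 4*l^2 + 7*l - 11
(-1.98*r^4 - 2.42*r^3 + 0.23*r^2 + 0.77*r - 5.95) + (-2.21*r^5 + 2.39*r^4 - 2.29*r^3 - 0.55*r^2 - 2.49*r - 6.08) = -2.21*r^5 + 0.41*r^4 - 4.71*r^3 - 0.32*r^2 - 1.72*r - 12.03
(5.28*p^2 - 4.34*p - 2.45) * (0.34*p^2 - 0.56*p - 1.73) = 1.7952*p^4 - 4.4324*p^3 - 7.537*p^2 + 8.8802*p + 4.2385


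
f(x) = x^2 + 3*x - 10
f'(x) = 2*x + 3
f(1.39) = -3.90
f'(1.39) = 5.78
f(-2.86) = -10.40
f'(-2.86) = -2.72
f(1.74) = -1.75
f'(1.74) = 6.48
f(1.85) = -1.03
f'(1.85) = 6.70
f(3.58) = 13.56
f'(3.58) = 10.16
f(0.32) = -8.94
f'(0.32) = 3.64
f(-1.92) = -12.07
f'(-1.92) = -0.84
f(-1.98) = -12.02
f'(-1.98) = -0.96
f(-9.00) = 44.00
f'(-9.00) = -15.00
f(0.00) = -10.00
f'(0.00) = 3.00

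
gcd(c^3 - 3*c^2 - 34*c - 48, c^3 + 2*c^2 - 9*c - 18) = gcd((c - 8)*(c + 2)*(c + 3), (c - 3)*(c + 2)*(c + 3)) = c^2 + 5*c + 6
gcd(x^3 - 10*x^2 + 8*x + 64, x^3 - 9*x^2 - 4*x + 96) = x^2 - 12*x + 32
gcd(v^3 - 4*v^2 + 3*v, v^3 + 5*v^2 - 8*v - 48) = v - 3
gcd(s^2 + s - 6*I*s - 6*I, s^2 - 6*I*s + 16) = 1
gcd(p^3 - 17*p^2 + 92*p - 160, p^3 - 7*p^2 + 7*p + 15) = p - 5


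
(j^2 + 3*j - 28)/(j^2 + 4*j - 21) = (j - 4)/(j - 3)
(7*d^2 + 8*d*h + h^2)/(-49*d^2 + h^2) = (-d - h)/(7*d - h)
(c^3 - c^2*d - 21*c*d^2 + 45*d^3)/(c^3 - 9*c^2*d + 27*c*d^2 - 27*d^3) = (c + 5*d)/(c - 3*d)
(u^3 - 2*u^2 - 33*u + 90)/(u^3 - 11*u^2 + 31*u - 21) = (u^2 + u - 30)/(u^2 - 8*u + 7)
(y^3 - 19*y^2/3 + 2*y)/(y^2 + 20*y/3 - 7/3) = y*(y - 6)/(y + 7)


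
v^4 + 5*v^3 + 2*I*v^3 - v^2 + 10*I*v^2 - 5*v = v*(v + 5)*(v + I)^2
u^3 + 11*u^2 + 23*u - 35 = (u - 1)*(u + 5)*(u + 7)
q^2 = q^2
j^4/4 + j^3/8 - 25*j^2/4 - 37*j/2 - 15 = (j/2 + 1)^2*(j - 6)*(j + 5/2)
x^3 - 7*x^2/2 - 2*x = x*(x - 4)*(x + 1/2)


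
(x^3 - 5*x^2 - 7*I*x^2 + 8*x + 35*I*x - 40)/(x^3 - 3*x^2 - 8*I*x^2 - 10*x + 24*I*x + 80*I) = (x + I)/(x + 2)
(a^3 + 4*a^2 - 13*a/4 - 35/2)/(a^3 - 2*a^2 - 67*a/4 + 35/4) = (2*a^2 + a - 10)/(2*a^2 - 11*a + 5)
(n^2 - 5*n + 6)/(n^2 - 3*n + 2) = (n - 3)/(n - 1)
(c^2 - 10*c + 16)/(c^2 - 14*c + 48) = (c - 2)/(c - 6)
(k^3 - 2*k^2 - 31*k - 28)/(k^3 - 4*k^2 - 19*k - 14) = (k + 4)/(k + 2)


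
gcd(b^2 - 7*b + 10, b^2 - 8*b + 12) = b - 2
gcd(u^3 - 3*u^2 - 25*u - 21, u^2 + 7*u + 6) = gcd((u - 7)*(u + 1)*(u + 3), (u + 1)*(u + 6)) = u + 1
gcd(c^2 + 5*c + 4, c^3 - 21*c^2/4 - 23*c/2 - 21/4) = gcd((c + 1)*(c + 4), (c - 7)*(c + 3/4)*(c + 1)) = c + 1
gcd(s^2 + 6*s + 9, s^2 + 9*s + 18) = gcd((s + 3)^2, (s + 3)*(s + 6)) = s + 3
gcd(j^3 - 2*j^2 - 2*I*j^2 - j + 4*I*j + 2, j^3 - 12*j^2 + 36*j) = 1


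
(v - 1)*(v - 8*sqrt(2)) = v^2 - 8*sqrt(2)*v - v + 8*sqrt(2)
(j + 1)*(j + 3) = j^2 + 4*j + 3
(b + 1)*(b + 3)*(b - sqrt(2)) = b^3 - sqrt(2)*b^2 + 4*b^2 - 4*sqrt(2)*b + 3*b - 3*sqrt(2)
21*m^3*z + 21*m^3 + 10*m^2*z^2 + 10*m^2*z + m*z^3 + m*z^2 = (3*m + z)*(7*m + z)*(m*z + m)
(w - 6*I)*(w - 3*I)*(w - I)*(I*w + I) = I*w^4 + 10*w^3 + I*w^3 + 10*w^2 - 27*I*w^2 - 18*w - 27*I*w - 18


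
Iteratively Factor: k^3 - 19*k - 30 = (k + 2)*(k^2 - 2*k - 15) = (k - 5)*(k + 2)*(k + 3)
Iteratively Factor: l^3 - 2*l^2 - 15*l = (l + 3)*(l^2 - 5*l) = (l - 5)*(l + 3)*(l)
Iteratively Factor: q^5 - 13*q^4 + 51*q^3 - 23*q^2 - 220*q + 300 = (q - 2)*(q^4 - 11*q^3 + 29*q^2 + 35*q - 150) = (q - 3)*(q - 2)*(q^3 - 8*q^2 + 5*q + 50) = (q - 3)*(q - 2)*(q + 2)*(q^2 - 10*q + 25) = (q - 5)*(q - 3)*(q - 2)*(q + 2)*(q - 5)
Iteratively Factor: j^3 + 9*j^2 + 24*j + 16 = (j + 1)*(j^2 + 8*j + 16) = (j + 1)*(j + 4)*(j + 4)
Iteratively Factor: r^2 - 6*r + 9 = (r - 3)*(r - 3)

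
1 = 1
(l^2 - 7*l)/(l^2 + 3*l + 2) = l*(l - 7)/(l^2 + 3*l + 2)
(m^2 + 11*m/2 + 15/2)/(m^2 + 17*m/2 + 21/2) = (2*m^2 + 11*m + 15)/(2*m^2 + 17*m + 21)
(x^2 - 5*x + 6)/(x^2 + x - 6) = (x - 3)/(x + 3)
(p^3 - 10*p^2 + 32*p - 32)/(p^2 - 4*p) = p - 6 + 8/p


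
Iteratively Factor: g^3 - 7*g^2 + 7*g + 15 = (g + 1)*(g^2 - 8*g + 15) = (g - 3)*(g + 1)*(g - 5)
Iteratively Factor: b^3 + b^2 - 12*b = (b + 4)*(b^2 - 3*b) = b*(b + 4)*(b - 3)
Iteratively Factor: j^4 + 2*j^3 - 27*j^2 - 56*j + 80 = (j + 4)*(j^3 - 2*j^2 - 19*j + 20) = (j - 1)*(j + 4)*(j^2 - j - 20) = (j - 1)*(j + 4)^2*(j - 5)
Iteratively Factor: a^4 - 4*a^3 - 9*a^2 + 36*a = (a - 3)*(a^3 - a^2 - 12*a) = (a - 3)*(a + 3)*(a^2 - 4*a) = a*(a - 3)*(a + 3)*(a - 4)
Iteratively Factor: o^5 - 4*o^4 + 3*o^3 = (o)*(o^4 - 4*o^3 + 3*o^2) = o*(o - 3)*(o^3 - o^2) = o*(o - 3)*(o - 1)*(o^2) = o^2*(o - 3)*(o - 1)*(o)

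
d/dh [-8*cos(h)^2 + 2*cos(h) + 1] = 2*(8*cos(h) - 1)*sin(h)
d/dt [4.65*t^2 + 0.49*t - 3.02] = 9.3*t + 0.49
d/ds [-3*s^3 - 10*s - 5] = -9*s^2 - 10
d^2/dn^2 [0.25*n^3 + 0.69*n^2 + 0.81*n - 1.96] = 1.5*n + 1.38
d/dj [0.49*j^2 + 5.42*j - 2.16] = 0.98*j + 5.42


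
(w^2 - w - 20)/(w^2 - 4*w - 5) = (w + 4)/(w + 1)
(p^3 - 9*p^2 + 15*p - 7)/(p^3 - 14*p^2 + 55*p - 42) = (p - 1)/(p - 6)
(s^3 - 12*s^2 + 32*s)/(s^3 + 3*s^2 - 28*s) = (s - 8)/(s + 7)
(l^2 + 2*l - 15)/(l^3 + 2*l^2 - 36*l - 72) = (l^2 + 2*l - 15)/(l^3 + 2*l^2 - 36*l - 72)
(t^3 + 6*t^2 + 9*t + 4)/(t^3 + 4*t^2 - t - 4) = (t + 1)/(t - 1)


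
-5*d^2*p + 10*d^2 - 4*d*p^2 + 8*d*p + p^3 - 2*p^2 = (-5*d + p)*(d + p)*(p - 2)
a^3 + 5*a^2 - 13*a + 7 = (a - 1)^2*(a + 7)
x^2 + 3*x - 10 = (x - 2)*(x + 5)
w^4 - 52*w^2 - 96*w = w*(w - 8)*(w + 2)*(w + 6)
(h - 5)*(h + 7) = h^2 + 2*h - 35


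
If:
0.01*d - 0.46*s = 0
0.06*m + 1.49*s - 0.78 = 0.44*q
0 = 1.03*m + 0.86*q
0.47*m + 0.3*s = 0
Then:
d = 32.17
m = -0.45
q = 0.53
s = 0.70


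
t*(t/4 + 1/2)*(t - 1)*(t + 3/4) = t^4/4 + 7*t^3/16 - 5*t^2/16 - 3*t/8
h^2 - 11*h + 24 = (h - 8)*(h - 3)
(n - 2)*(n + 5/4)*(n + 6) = n^3 + 21*n^2/4 - 7*n - 15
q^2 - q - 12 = (q - 4)*(q + 3)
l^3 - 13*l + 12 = (l - 3)*(l - 1)*(l + 4)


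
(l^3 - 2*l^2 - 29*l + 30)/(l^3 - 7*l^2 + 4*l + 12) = (l^2 + 4*l - 5)/(l^2 - l - 2)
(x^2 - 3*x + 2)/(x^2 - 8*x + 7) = (x - 2)/(x - 7)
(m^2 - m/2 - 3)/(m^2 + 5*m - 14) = (m + 3/2)/(m + 7)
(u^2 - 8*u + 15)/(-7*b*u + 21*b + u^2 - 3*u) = (u - 5)/(-7*b + u)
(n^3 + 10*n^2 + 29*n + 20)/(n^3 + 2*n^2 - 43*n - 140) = (n + 1)/(n - 7)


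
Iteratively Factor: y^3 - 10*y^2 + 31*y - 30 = (y - 3)*(y^2 - 7*y + 10) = (y - 3)*(y - 2)*(y - 5)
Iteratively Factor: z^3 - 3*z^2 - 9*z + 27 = (z - 3)*(z^2 - 9) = (z - 3)^2*(z + 3)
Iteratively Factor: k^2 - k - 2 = (k - 2)*(k + 1)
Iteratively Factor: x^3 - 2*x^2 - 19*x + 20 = (x - 5)*(x^2 + 3*x - 4) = (x - 5)*(x - 1)*(x + 4)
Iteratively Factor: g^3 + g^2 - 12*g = (g - 3)*(g^2 + 4*g) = g*(g - 3)*(g + 4)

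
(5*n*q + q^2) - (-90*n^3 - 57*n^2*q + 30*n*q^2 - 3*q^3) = 90*n^3 + 57*n^2*q - 30*n*q^2 + 5*n*q + 3*q^3 + q^2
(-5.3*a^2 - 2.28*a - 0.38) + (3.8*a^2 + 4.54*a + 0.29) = -1.5*a^2 + 2.26*a - 0.09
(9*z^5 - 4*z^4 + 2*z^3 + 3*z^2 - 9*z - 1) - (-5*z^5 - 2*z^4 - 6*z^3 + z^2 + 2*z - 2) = 14*z^5 - 2*z^4 + 8*z^3 + 2*z^2 - 11*z + 1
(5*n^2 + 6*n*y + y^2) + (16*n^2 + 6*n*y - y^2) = 21*n^2 + 12*n*y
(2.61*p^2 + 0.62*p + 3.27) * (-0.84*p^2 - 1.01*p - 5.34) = -2.1924*p^4 - 3.1569*p^3 - 17.3104*p^2 - 6.6135*p - 17.4618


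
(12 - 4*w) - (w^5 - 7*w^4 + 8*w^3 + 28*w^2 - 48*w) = -w^5 + 7*w^4 - 8*w^3 - 28*w^2 + 44*w + 12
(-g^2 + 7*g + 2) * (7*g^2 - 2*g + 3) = -7*g^4 + 51*g^3 - 3*g^2 + 17*g + 6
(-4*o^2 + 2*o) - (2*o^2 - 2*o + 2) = -6*o^2 + 4*o - 2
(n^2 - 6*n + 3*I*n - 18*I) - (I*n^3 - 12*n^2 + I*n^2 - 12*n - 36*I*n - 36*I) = -I*n^3 + 13*n^2 - I*n^2 + 6*n + 39*I*n + 18*I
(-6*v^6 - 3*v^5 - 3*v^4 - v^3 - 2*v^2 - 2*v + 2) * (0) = 0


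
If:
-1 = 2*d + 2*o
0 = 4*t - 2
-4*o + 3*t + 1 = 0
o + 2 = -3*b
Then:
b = -7/8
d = -9/8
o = 5/8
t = 1/2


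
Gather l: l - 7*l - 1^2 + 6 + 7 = 12 - 6*l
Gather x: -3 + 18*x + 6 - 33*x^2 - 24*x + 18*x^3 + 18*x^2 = 18*x^3 - 15*x^2 - 6*x + 3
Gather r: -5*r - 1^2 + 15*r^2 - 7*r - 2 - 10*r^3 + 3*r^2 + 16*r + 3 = -10*r^3 + 18*r^2 + 4*r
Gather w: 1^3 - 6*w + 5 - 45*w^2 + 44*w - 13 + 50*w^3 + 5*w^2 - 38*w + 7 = 50*w^3 - 40*w^2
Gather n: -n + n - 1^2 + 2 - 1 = 0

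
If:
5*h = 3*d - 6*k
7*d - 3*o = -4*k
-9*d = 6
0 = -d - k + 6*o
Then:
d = -2/3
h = -66/35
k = 26/21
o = 2/21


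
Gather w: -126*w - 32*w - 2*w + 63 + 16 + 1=80 - 160*w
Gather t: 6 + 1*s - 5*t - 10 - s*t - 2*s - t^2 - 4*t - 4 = -s - t^2 + t*(-s - 9) - 8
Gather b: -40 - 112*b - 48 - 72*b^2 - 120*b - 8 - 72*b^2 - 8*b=-144*b^2 - 240*b - 96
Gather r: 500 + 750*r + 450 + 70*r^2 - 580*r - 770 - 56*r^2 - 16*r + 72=14*r^2 + 154*r + 252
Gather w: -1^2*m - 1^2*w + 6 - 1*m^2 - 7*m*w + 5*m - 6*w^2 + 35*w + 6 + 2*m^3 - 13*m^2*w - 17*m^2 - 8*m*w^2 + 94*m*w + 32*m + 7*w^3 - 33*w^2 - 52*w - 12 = 2*m^3 - 18*m^2 + 36*m + 7*w^3 + w^2*(-8*m - 39) + w*(-13*m^2 + 87*m - 18)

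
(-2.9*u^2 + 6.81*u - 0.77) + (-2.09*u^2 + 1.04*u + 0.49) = -4.99*u^2 + 7.85*u - 0.28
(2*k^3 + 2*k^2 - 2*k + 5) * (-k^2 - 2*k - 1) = -2*k^5 - 6*k^4 - 4*k^3 - 3*k^2 - 8*k - 5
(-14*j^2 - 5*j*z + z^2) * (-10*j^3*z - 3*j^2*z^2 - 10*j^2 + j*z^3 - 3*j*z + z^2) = 140*j^5*z + 92*j^4*z^2 + 140*j^4 - 9*j^3*z^3 + 92*j^3*z - 8*j^2*z^4 - 9*j^2*z^2 + j*z^5 - 8*j*z^3 + z^4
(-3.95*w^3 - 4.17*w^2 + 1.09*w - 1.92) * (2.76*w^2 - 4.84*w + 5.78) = -10.902*w^5 + 7.6088*w^4 + 0.360199999999999*w^3 - 34.6774*w^2 + 15.593*w - 11.0976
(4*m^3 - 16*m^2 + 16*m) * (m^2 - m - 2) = 4*m^5 - 20*m^4 + 24*m^3 + 16*m^2 - 32*m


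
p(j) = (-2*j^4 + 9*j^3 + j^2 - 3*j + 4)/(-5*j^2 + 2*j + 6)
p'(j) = (10*j - 2)*(-2*j^4 + 9*j^3 + j^2 - 3*j + 4)/(-5*j^2 + 2*j + 6)^2 + (-8*j^3 + 27*j^2 + 2*j - 3)/(-5*j^2 + 2*j + 6)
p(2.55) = -3.15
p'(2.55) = 1.36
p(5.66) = 2.81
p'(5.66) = 2.97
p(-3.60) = 11.03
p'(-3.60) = -4.45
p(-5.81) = 22.87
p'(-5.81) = -6.26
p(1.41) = -17.03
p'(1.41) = 156.17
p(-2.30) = 5.96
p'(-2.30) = -3.34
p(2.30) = -3.53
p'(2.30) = 1.70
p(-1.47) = 3.53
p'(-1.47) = -2.43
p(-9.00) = 46.93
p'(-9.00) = -8.83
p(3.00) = -2.58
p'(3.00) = 1.28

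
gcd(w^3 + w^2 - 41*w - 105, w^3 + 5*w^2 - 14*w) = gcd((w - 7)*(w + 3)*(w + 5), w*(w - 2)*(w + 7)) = 1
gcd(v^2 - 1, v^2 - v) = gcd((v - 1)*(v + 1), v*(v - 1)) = v - 1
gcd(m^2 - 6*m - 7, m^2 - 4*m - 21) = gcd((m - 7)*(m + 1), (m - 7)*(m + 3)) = m - 7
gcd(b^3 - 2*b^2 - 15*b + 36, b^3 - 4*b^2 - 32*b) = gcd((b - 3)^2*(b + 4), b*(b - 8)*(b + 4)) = b + 4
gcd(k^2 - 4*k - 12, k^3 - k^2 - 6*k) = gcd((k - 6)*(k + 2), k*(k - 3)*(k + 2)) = k + 2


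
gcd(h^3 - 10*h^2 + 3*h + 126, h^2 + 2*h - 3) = h + 3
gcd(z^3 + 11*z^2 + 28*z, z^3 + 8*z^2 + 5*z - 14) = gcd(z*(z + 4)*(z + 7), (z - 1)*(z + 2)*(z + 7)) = z + 7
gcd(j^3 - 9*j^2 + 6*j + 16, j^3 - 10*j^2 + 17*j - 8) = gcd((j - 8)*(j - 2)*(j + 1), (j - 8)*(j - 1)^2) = j - 8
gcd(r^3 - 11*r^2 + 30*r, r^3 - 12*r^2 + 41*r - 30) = r^2 - 11*r + 30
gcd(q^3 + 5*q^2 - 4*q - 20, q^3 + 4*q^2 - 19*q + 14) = q - 2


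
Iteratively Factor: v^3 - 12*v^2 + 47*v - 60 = (v - 3)*(v^2 - 9*v + 20) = (v - 4)*(v - 3)*(v - 5)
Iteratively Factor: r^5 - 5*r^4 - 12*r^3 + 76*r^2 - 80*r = (r - 5)*(r^4 - 12*r^2 + 16*r) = r*(r - 5)*(r^3 - 12*r + 16) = r*(r - 5)*(r + 4)*(r^2 - 4*r + 4) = r*(r - 5)*(r - 2)*(r + 4)*(r - 2)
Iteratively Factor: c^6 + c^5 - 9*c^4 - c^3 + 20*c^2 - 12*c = (c)*(c^5 + c^4 - 9*c^3 - c^2 + 20*c - 12) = c*(c + 2)*(c^4 - c^3 - 7*c^2 + 13*c - 6) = c*(c - 1)*(c + 2)*(c^3 - 7*c + 6) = c*(c - 2)*(c - 1)*(c + 2)*(c^2 + 2*c - 3) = c*(c - 2)*(c - 1)^2*(c + 2)*(c + 3)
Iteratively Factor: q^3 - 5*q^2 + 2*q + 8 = (q - 2)*(q^2 - 3*q - 4) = (q - 4)*(q - 2)*(q + 1)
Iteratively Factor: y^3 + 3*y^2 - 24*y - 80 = (y - 5)*(y^2 + 8*y + 16) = (y - 5)*(y + 4)*(y + 4)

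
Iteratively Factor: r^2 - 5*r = (r)*(r - 5)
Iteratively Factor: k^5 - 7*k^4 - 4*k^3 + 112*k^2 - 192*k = (k - 4)*(k^4 - 3*k^3 - 16*k^2 + 48*k) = (k - 4)^2*(k^3 + k^2 - 12*k) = k*(k - 4)^2*(k^2 + k - 12) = k*(k - 4)^2*(k - 3)*(k + 4)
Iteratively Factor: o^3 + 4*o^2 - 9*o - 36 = (o - 3)*(o^2 + 7*o + 12) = (o - 3)*(o + 3)*(o + 4)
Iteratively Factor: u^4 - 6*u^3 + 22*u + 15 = (u + 1)*(u^3 - 7*u^2 + 7*u + 15) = (u - 3)*(u + 1)*(u^2 - 4*u - 5) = (u - 3)*(u + 1)^2*(u - 5)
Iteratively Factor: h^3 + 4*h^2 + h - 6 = (h + 3)*(h^2 + h - 2) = (h + 2)*(h + 3)*(h - 1)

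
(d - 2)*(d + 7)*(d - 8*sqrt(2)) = d^3 - 8*sqrt(2)*d^2 + 5*d^2 - 40*sqrt(2)*d - 14*d + 112*sqrt(2)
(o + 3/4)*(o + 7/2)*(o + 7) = o^3 + 45*o^2/4 + 259*o/8 + 147/8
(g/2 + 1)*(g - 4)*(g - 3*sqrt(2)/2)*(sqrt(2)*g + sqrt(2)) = sqrt(2)*g^4/2 - 3*g^3/2 - sqrt(2)*g^3/2 - 5*sqrt(2)*g^2 + 3*g^2/2 - 4*sqrt(2)*g + 15*g + 12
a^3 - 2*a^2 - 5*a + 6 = (a - 3)*(a - 1)*(a + 2)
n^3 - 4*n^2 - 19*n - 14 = (n - 7)*(n + 1)*(n + 2)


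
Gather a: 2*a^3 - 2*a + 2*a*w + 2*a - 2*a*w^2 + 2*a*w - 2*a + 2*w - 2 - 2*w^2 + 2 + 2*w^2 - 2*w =2*a^3 + a*(-2*w^2 + 4*w - 2)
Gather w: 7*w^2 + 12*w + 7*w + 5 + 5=7*w^2 + 19*w + 10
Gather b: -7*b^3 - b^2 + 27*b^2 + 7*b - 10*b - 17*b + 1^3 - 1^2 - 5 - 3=-7*b^3 + 26*b^2 - 20*b - 8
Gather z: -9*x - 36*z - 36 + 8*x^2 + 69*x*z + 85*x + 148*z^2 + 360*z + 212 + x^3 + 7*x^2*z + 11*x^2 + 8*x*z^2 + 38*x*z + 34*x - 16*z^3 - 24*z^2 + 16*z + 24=x^3 + 19*x^2 + 110*x - 16*z^3 + z^2*(8*x + 124) + z*(7*x^2 + 107*x + 340) + 200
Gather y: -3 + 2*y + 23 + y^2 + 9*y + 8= y^2 + 11*y + 28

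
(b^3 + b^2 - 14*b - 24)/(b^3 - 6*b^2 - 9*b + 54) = (b^2 - 2*b - 8)/(b^2 - 9*b + 18)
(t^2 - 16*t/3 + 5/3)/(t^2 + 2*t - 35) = (t - 1/3)/(t + 7)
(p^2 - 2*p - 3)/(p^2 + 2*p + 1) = (p - 3)/(p + 1)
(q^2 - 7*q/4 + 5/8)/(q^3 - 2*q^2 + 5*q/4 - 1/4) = (4*q - 5)/(2*(2*q^2 - 3*q + 1))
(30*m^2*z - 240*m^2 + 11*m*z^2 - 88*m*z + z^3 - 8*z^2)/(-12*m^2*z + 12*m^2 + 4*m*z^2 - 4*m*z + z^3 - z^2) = (5*m*z - 40*m + z^2 - 8*z)/(-2*m*z + 2*m + z^2 - z)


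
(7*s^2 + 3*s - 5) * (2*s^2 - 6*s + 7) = 14*s^4 - 36*s^3 + 21*s^2 + 51*s - 35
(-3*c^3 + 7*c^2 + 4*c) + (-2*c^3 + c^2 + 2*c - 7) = -5*c^3 + 8*c^2 + 6*c - 7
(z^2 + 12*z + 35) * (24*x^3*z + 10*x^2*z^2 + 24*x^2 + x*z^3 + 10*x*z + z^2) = 24*x^3*z^3 + 288*x^3*z^2 + 840*x^3*z + 10*x^2*z^4 + 120*x^2*z^3 + 374*x^2*z^2 + 288*x^2*z + 840*x^2 + x*z^5 + 12*x*z^4 + 45*x*z^3 + 120*x*z^2 + 350*x*z + z^4 + 12*z^3 + 35*z^2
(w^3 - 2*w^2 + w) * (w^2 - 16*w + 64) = w^5 - 18*w^4 + 97*w^3 - 144*w^2 + 64*w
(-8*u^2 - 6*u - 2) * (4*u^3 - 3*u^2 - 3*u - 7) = -32*u^5 + 34*u^3 + 80*u^2 + 48*u + 14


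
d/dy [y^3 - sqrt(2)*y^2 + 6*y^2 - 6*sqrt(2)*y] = 3*y^2 - 2*sqrt(2)*y + 12*y - 6*sqrt(2)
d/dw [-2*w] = -2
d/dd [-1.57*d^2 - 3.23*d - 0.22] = -3.14*d - 3.23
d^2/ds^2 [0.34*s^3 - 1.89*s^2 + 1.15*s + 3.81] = 2.04*s - 3.78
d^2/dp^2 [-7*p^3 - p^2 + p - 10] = -42*p - 2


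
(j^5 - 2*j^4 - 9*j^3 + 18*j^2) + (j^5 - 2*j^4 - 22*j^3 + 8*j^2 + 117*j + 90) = 2*j^5 - 4*j^4 - 31*j^3 + 26*j^2 + 117*j + 90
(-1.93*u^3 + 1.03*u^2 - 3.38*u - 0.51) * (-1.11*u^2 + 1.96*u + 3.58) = 2.1423*u^5 - 4.9261*u^4 - 1.1388*u^3 - 2.3713*u^2 - 13.1*u - 1.8258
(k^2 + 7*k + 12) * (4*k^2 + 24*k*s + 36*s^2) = 4*k^4 + 24*k^3*s + 28*k^3 + 36*k^2*s^2 + 168*k^2*s + 48*k^2 + 252*k*s^2 + 288*k*s + 432*s^2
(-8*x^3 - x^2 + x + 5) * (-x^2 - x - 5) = 8*x^5 + 9*x^4 + 40*x^3 - x^2 - 10*x - 25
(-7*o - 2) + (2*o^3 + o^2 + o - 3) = 2*o^3 + o^2 - 6*o - 5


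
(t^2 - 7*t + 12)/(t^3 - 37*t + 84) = 1/(t + 7)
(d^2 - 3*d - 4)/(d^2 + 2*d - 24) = (d + 1)/(d + 6)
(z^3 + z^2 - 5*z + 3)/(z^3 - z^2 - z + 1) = (z + 3)/(z + 1)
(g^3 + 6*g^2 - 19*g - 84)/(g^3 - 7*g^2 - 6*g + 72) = (g + 7)/(g - 6)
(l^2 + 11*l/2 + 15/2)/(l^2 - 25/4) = 2*(l + 3)/(2*l - 5)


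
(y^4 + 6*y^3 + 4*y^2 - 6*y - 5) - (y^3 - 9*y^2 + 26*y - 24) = y^4 + 5*y^3 + 13*y^2 - 32*y + 19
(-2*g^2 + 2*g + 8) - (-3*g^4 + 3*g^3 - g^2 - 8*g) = 3*g^4 - 3*g^3 - g^2 + 10*g + 8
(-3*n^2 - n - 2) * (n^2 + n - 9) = -3*n^4 - 4*n^3 + 24*n^2 + 7*n + 18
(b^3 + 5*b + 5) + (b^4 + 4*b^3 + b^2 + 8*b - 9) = b^4 + 5*b^3 + b^2 + 13*b - 4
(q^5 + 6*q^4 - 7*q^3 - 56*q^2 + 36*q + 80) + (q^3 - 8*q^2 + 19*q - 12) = q^5 + 6*q^4 - 6*q^3 - 64*q^2 + 55*q + 68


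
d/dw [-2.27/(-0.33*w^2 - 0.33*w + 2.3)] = (-1.4982*w - 0.7491)/(0.33*w^2 + 0.33*w - 2.3)^2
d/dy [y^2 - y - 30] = 2*y - 1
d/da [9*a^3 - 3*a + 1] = 27*a^2 - 3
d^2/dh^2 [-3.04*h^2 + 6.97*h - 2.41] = -6.08000000000000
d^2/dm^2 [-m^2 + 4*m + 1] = -2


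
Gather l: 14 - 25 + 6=-5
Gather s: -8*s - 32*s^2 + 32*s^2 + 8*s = 0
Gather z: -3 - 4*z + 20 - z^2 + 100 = -z^2 - 4*z + 117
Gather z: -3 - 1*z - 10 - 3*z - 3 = -4*z - 16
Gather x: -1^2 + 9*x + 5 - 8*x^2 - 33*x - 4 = -8*x^2 - 24*x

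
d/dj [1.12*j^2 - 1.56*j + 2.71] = 2.24*j - 1.56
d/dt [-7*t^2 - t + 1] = -14*t - 1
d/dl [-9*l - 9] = -9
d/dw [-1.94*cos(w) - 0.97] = 1.94*sin(w)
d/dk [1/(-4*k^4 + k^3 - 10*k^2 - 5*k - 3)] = (16*k^3 - 3*k^2 + 20*k + 5)/(4*k^4 - k^3 + 10*k^2 + 5*k + 3)^2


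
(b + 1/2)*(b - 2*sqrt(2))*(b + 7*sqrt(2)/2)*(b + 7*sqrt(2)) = b^4 + b^3/2 + 17*sqrt(2)*b^3/2 + 17*sqrt(2)*b^2/4 + 7*b^2 - 98*sqrt(2)*b + 7*b/2 - 49*sqrt(2)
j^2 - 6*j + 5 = (j - 5)*(j - 1)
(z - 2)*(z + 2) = z^2 - 4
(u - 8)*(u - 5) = u^2 - 13*u + 40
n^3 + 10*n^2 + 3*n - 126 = (n - 3)*(n + 6)*(n + 7)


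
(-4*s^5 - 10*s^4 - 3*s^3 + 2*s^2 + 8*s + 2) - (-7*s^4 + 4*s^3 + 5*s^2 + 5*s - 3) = -4*s^5 - 3*s^4 - 7*s^3 - 3*s^2 + 3*s + 5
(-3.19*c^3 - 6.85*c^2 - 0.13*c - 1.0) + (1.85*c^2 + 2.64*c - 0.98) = -3.19*c^3 - 5.0*c^2 + 2.51*c - 1.98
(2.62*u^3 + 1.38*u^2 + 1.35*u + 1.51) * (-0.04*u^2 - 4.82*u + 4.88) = -0.1048*u^5 - 12.6836*u^4 + 6.08*u^3 + 0.166999999999998*u^2 - 0.690200000000001*u + 7.3688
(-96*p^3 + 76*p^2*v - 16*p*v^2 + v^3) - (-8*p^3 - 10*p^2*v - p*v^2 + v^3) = -88*p^3 + 86*p^2*v - 15*p*v^2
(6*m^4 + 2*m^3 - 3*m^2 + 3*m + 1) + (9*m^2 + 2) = 6*m^4 + 2*m^3 + 6*m^2 + 3*m + 3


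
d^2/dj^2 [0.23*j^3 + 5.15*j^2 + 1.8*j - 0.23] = 1.38*j + 10.3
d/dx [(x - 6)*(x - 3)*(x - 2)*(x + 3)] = 4*x^3 - 24*x^2 + 6*x + 72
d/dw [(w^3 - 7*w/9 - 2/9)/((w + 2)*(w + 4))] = (9*w^4 + 108*w^3 + 223*w^2 + 4*w - 44)/(9*(w^4 + 12*w^3 + 52*w^2 + 96*w + 64))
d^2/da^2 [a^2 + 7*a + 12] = 2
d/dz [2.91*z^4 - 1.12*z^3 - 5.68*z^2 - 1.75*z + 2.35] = 11.64*z^3 - 3.36*z^2 - 11.36*z - 1.75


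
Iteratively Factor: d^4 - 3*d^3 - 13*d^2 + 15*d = (d)*(d^3 - 3*d^2 - 13*d + 15) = d*(d - 5)*(d^2 + 2*d - 3) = d*(d - 5)*(d - 1)*(d + 3)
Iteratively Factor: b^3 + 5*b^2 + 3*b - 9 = (b + 3)*(b^2 + 2*b - 3) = (b + 3)^2*(b - 1)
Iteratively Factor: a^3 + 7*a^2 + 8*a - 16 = (a + 4)*(a^2 + 3*a - 4) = (a + 4)^2*(a - 1)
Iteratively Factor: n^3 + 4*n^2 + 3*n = (n)*(n^2 + 4*n + 3) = n*(n + 1)*(n + 3)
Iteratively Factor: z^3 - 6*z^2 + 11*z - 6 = (z - 3)*(z^2 - 3*z + 2) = (z - 3)*(z - 2)*(z - 1)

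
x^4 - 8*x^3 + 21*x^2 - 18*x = x*(x - 3)^2*(x - 2)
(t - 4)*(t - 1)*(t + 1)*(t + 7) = t^4 + 3*t^3 - 29*t^2 - 3*t + 28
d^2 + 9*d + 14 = (d + 2)*(d + 7)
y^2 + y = y*(y + 1)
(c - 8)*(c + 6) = c^2 - 2*c - 48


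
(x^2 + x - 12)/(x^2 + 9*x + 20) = (x - 3)/(x + 5)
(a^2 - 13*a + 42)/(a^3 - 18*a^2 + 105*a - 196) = (a - 6)/(a^2 - 11*a + 28)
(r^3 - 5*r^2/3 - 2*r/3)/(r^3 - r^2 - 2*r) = (r + 1/3)/(r + 1)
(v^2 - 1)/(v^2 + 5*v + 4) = (v - 1)/(v + 4)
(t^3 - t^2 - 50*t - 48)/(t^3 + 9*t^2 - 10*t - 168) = (t^2 - 7*t - 8)/(t^2 + 3*t - 28)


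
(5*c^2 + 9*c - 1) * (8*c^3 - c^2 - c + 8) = 40*c^5 + 67*c^4 - 22*c^3 + 32*c^2 + 73*c - 8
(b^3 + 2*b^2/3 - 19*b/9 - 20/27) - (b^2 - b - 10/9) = b^3 - b^2/3 - 10*b/9 + 10/27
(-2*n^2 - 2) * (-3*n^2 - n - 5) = 6*n^4 + 2*n^3 + 16*n^2 + 2*n + 10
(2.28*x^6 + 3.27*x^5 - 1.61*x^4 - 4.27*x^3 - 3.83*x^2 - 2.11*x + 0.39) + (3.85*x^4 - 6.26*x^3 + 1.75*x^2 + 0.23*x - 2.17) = 2.28*x^6 + 3.27*x^5 + 2.24*x^4 - 10.53*x^3 - 2.08*x^2 - 1.88*x - 1.78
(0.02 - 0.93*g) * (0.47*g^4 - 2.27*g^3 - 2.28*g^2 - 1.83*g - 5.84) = -0.4371*g^5 + 2.1205*g^4 + 2.075*g^3 + 1.6563*g^2 + 5.3946*g - 0.1168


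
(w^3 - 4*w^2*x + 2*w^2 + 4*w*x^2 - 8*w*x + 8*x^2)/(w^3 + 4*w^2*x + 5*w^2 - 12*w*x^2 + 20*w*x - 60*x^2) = (w^2 - 2*w*x + 2*w - 4*x)/(w^2 + 6*w*x + 5*w + 30*x)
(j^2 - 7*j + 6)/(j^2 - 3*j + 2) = (j - 6)/(j - 2)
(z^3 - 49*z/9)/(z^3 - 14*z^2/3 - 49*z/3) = (z - 7/3)/(z - 7)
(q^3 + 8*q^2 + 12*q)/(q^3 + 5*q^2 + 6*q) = (q + 6)/(q + 3)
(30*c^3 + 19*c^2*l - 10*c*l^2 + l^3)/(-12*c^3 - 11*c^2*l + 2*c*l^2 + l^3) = (-30*c^2 + 11*c*l - l^2)/(12*c^2 - c*l - l^2)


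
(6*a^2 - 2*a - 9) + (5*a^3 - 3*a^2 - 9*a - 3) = 5*a^3 + 3*a^2 - 11*a - 12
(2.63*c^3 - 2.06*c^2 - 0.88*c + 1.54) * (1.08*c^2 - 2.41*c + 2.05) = 2.8404*c^5 - 8.5631*c^4 + 9.4057*c^3 - 0.439*c^2 - 5.5154*c + 3.157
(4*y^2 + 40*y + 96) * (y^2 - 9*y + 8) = 4*y^4 + 4*y^3 - 232*y^2 - 544*y + 768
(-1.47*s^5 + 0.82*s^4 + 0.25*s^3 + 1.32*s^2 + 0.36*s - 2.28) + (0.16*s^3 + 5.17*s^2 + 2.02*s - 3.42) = -1.47*s^5 + 0.82*s^4 + 0.41*s^3 + 6.49*s^2 + 2.38*s - 5.7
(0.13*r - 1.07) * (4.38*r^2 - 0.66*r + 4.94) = 0.5694*r^3 - 4.7724*r^2 + 1.3484*r - 5.2858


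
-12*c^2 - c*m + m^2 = (-4*c + m)*(3*c + m)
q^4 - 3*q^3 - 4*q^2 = q^2*(q - 4)*(q + 1)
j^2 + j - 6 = (j - 2)*(j + 3)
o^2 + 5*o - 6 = (o - 1)*(o + 6)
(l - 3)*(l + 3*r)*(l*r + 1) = l^3*r + 3*l^2*r^2 - 3*l^2*r + l^2 - 9*l*r^2 + 3*l*r - 3*l - 9*r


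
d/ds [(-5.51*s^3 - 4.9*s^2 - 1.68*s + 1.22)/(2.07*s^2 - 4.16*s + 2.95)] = (-11.4057*s^4 + 45.8432*s^3 - 24.9019*s^2 - 33.9608*s + 0.119199999999999)/(4.2849*s^4 - 17.2224*s^3 + 29.5186*s^2 - 24.544*s + 8.7025)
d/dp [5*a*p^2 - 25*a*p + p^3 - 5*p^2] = 10*a*p - 25*a + 3*p^2 - 10*p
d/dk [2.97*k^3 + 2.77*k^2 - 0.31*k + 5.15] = 8.91*k^2 + 5.54*k - 0.31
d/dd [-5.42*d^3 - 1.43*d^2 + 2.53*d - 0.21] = -16.26*d^2 - 2.86*d + 2.53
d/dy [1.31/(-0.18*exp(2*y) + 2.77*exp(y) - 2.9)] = (0.4716*exp(y) - 3.6287)*exp(y)/(0.18*exp(2*y) - 2.77*exp(y) + 2.9)^2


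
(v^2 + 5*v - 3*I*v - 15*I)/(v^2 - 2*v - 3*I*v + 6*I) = (v + 5)/(v - 2)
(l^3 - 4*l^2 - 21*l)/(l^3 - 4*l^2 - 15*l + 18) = l*(l - 7)/(l^2 - 7*l + 6)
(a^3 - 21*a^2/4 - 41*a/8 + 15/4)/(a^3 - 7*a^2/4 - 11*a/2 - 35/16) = 2*(2*a^2 - 13*a + 6)/(4*a^2 - 12*a - 7)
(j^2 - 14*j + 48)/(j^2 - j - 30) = (j - 8)/(j + 5)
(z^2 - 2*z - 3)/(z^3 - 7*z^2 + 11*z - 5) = (z^2 - 2*z - 3)/(z^3 - 7*z^2 + 11*z - 5)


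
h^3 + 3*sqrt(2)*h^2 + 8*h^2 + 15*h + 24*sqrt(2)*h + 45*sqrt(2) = (h + 3)*(h + 5)*(h + 3*sqrt(2))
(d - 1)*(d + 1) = d^2 - 1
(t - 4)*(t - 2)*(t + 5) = t^3 - t^2 - 22*t + 40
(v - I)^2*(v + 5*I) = v^3 + 3*I*v^2 + 9*v - 5*I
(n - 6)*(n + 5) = n^2 - n - 30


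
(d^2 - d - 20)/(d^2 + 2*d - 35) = (d + 4)/(d + 7)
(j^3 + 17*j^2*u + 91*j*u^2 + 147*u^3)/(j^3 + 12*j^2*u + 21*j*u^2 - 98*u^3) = (-j - 3*u)/(-j + 2*u)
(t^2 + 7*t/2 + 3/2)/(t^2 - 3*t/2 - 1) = (t + 3)/(t - 2)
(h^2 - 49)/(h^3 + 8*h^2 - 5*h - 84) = (h - 7)/(h^2 + h - 12)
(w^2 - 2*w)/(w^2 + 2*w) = (w - 2)/(w + 2)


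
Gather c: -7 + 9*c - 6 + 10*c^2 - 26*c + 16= 10*c^2 - 17*c + 3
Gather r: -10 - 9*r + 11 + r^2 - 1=r^2 - 9*r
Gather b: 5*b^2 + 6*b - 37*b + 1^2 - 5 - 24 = 5*b^2 - 31*b - 28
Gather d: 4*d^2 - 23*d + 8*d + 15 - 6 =4*d^2 - 15*d + 9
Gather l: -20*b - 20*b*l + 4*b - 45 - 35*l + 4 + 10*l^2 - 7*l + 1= -16*b + 10*l^2 + l*(-20*b - 42) - 40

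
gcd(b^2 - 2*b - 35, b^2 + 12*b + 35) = b + 5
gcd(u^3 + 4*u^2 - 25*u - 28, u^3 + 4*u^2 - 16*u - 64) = u - 4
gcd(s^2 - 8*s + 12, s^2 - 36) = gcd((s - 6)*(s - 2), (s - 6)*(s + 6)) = s - 6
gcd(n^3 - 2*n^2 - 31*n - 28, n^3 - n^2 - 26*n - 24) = n^2 + 5*n + 4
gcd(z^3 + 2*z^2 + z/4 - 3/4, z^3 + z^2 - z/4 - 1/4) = z^2 + z/2 - 1/2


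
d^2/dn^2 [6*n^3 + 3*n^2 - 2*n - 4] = 36*n + 6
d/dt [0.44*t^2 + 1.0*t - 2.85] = 0.88*t + 1.0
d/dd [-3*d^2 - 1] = -6*d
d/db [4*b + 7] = 4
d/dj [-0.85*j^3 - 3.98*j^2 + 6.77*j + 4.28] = -2.55*j^2 - 7.96*j + 6.77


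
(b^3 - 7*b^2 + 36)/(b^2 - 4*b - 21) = (-b^3 + 7*b^2 - 36)/(-b^2 + 4*b + 21)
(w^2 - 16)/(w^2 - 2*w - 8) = (w + 4)/(w + 2)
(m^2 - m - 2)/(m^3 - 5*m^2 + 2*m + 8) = 1/(m - 4)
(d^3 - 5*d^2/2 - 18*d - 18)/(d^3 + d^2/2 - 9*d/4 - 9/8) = 4*(d^2 - 4*d - 12)/(4*d^2 - 4*d - 3)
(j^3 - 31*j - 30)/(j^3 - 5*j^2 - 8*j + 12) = (j^2 + 6*j + 5)/(j^2 + j - 2)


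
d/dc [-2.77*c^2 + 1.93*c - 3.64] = 1.93 - 5.54*c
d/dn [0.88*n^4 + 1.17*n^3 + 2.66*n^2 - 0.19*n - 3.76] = 3.52*n^3 + 3.51*n^2 + 5.32*n - 0.19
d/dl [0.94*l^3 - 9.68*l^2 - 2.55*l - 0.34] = 2.82*l^2 - 19.36*l - 2.55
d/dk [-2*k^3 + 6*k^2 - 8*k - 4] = -6*k^2 + 12*k - 8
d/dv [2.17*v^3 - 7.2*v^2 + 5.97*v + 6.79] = 6.51*v^2 - 14.4*v + 5.97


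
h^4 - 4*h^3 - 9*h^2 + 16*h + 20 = (h - 5)*(h - 2)*(h + 1)*(h + 2)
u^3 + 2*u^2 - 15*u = u*(u - 3)*(u + 5)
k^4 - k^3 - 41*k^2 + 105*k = k*(k - 5)*(k - 3)*(k + 7)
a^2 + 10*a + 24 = (a + 4)*(a + 6)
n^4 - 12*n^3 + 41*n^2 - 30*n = n*(n - 6)*(n - 5)*(n - 1)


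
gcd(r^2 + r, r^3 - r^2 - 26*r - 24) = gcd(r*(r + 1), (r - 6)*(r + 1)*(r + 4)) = r + 1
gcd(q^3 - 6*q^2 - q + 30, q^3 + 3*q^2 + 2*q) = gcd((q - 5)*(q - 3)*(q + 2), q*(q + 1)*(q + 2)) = q + 2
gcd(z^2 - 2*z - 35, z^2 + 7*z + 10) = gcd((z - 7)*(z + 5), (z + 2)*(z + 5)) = z + 5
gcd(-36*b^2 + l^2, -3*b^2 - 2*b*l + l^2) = 1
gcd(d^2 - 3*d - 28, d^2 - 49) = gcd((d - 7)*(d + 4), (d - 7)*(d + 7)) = d - 7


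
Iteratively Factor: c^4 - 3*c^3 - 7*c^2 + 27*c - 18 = (c - 1)*(c^3 - 2*c^2 - 9*c + 18) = (c - 2)*(c - 1)*(c^2 - 9) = (c - 2)*(c - 1)*(c + 3)*(c - 3)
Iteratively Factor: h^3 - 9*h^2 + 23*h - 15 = (h - 1)*(h^2 - 8*h + 15) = (h - 3)*(h - 1)*(h - 5)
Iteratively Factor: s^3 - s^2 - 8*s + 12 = (s - 2)*(s^2 + s - 6) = (s - 2)^2*(s + 3)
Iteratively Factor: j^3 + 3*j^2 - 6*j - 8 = (j + 1)*(j^2 + 2*j - 8) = (j + 1)*(j + 4)*(j - 2)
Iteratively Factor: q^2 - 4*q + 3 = (q - 1)*(q - 3)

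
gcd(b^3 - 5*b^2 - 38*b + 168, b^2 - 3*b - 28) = b - 7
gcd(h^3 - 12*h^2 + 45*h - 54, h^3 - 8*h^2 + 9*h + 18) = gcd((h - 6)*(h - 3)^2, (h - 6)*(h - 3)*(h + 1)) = h^2 - 9*h + 18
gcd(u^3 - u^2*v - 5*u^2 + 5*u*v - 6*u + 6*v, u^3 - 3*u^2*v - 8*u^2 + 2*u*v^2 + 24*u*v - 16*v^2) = u - v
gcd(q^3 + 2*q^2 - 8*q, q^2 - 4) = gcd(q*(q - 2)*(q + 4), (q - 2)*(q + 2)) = q - 2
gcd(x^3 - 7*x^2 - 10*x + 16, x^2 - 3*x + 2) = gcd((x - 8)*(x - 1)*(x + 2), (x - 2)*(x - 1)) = x - 1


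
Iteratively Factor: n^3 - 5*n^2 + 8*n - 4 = (n - 2)*(n^2 - 3*n + 2) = (n - 2)^2*(n - 1)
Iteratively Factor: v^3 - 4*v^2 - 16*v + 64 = (v + 4)*(v^2 - 8*v + 16) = (v - 4)*(v + 4)*(v - 4)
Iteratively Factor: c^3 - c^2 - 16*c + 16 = (c - 1)*(c^2 - 16) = (c - 1)*(c + 4)*(c - 4)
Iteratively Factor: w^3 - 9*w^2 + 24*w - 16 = (w - 4)*(w^2 - 5*w + 4) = (w - 4)^2*(w - 1)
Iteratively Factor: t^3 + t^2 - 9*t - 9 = (t + 3)*(t^2 - 2*t - 3) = (t + 1)*(t + 3)*(t - 3)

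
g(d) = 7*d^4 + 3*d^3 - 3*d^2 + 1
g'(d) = 28*d^3 + 9*d^2 - 6*d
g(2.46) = 283.86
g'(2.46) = 456.54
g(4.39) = 2796.89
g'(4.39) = 2516.04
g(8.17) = 32624.68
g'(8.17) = 15821.20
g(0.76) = 2.92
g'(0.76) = 12.93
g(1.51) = 40.88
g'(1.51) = 107.86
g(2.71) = 416.23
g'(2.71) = 607.11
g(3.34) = 950.44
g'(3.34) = 1123.63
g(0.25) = 0.89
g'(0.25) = -0.50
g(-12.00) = 139537.00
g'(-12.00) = -47016.00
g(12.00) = 149905.00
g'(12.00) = 49608.00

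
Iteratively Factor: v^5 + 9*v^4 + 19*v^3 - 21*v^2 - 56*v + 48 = (v + 4)*(v^4 + 5*v^3 - v^2 - 17*v + 12) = (v + 4)^2*(v^3 + v^2 - 5*v + 3) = (v - 1)*(v + 4)^2*(v^2 + 2*v - 3) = (v - 1)*(v + 3)*(v + 4)^2*(v - 1)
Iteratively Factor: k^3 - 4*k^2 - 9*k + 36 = (k + 3)*(k^2 - 7*k + 12) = (k - 4)*(k + 3)*(k - 3)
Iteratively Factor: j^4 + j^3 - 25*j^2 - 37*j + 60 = (j + 4)*(j^3 - 3*j^2 - 13*j + 15) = (j - 1)*(j + 4)*(j^2 - 2*j - 15) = (j - 5)*(j - 1)*(j + 4)*(j + 3)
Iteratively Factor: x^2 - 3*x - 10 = (x - 5)*(x + 2)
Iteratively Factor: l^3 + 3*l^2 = (l)*(l^2 + 3*l) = l^2*(l + 3)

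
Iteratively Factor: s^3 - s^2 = (s)*(s^2 - s) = s^2*(s - 1)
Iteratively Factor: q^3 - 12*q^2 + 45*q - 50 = (q - 5)*(q^2 - 7*q + 10) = (q - 5)*(q - 2)*(q - 5)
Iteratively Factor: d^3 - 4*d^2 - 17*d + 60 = (d - 5)*(d^2 + d - 12) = (d - 5)*(d - 3)*(d + 4)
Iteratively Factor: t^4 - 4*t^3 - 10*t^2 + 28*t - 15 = (t - 1)*(t^3 - 3*t^2 - 13*t + 15) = (t - 1)^2*(t^2 - 2*t - 15) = (t - 1)^2*(t + 3)*(t - 5)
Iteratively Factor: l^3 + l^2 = (l)*(l^2 + l) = l^2*(l + 1)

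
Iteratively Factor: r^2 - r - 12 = (r - 4)*(r + 3)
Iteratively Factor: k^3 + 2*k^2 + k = (k)*(k^2 + 2*k + 1) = k*(k + 1)*(k + 1)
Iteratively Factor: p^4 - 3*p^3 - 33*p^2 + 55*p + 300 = (p + 3)*(p^3 - 6*p^2 - 15*p + 100) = (p - 5)*(p + 3)*(p^2 - p - 20) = (p - 5)*(p + 3)*(p + 4)*(p - 5)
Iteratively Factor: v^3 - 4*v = (v + 2)*(v^2 - 2*v) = v*(v + 2)*(v - 2)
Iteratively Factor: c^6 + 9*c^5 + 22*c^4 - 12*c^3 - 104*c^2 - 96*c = (c + 3)*(c^5 + 6*c^4 + 4*c^3 - 24*c^2 - 32*c) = c*(c + 3)*(c^4 + 6*c^3 + 4*c^2 - 24*c - 32) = c*(c + 2)*(c + 3)*(c^3 + 4*c^2 - 4*c - 16) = c*(c + 2)*(c + 3)*(c + 4)*(c^2 - 4) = c*(c + 2)^2*(c + 3)*(c + 4)*(c - 2)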